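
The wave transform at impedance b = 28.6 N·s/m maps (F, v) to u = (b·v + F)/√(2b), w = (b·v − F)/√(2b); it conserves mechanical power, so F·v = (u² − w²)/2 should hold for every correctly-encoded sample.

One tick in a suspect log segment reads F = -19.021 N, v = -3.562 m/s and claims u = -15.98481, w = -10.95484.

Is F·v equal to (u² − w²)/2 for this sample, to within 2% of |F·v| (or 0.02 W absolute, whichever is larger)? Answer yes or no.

yes

F·v = (-19.021)×(-3.562) = 67.7528 W.
(u² − w²)/2 = (255.5142 − 120.0085)/2 = 67.7528 W.
|Δ| = 0.0000;  2% of max(1, |F·v|) = 1.3551.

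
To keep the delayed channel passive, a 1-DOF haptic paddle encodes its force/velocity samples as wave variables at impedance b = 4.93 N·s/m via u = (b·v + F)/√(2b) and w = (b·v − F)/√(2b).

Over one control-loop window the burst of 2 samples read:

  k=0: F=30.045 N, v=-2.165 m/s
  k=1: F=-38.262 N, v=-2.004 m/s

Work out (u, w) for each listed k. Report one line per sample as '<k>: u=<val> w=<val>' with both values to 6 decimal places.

0: u=6.169158 w=-12.967396
1: u=-15.331447 w=9.038759

k=0: b·v=4.93×(-2.165)=-10.673450; √(2b)=3.140064; u=(-10.673450+30.045)/3.140064=6.169158, w=(-10.673450−30.045)/3.140064=-12.967396
k=1: b·v=4.93×(-2.004)=-9.879720; √(2b)=3.140064; u=(-9.879720+(-38.262))/3.140064=-15.331447, w=(-9.879720−(-38.262))/3.140064=9.038759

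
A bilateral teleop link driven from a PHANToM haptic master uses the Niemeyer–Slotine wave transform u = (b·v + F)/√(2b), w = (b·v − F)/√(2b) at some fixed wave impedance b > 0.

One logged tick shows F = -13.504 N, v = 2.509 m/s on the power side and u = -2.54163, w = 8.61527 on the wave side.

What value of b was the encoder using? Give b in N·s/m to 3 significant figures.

b = 2.93 N·s/m

u + w = 6.0736;  u + w = √(2b)·v, so √(2b) = 6.0736/2.509 = 2.4207.
b = (√(2b))²/2 = 5.8600/2 = 2.9300.
(Check via u − w = 2F/√(2b): u − w = -11.1569, 2F/√(2b) = -11.1569.)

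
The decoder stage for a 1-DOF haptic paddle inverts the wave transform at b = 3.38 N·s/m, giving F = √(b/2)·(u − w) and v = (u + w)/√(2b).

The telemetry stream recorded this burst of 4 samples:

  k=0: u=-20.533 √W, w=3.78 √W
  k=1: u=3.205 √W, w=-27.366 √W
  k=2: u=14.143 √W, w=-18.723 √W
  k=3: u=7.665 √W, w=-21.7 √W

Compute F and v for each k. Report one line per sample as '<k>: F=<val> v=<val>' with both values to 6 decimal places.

k=0: u−w=-24.313000, u+w=-16.753000; √(b/2)=1.300000, √(2b)=2.600000; F=1.300000×(-24.313)=-31.606900, v=-16.753000/2.600000=-6.443462
k=1: u−w=30.571000, u+w=-24.161000; √(b/2)=1.300000, √(2b)=2.600000; F=1.300000×30.571=39.742300, v=-24.161000/2.600000=-9.292692
k=2: u−w=32.866000, u+w=-4.580000; √(b/2)=1.300000, √(2b)=2.600000; F=1.300000×32.866=42.725800, v=-4.580000/2.600000=-1.761538
k=3: u−w=29.365000, u+w=-14.035000; √(b/2)=1.300000, √(2b)=2.600000; F=1.300000×29.365=38.174500, v=-14.035000/2.600000=-5.398077

0: F=-31.606900 v=-6.443462
1: F=39.742300 v=-9.292692
2: F=42.725800 v=-1.761538
3: F=38.174500 v=-5.398077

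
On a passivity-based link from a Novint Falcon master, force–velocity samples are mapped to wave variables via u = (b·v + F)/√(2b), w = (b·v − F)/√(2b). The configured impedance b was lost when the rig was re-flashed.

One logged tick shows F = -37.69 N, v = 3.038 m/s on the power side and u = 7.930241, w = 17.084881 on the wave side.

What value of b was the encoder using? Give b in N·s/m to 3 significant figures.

b = 33.9 N·s/m

u + w = 25.015122;  u + w = √(2b)·v, so √(2b) = 25.015122/3.038 = 8.234076.
b = (√(2b))²/2 = 67.800003/2 = 33.900001.
(Check via u − w = 2F/√(2b): u − w = -9.154640, 2F/√(2b) = -9.154640.)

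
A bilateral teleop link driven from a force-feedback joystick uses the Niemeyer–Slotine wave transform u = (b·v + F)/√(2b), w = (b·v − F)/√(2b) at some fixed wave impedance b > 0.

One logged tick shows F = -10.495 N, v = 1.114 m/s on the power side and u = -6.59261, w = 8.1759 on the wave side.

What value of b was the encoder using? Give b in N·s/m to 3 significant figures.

b = 1.01 N·s/m

u + w = 1.5833;  u + w = √(2b)·v, so √(2b) = 1.5833/1.114 = 1.4213.
b = (√(2b))²/2 = 2.0200/2 = 1.0100.
(Check via u − w = 2F/√(2b): u − w = -14.7685, 2F/√(2b) = -14.7685.)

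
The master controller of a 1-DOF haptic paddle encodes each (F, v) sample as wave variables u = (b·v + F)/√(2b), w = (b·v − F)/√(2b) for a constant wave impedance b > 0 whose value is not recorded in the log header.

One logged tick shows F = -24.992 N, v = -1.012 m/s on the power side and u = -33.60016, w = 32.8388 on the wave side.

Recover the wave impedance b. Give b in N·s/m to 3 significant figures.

b = 0.283 N·s/m

u + w = -0.7614;  u + w = √(2b)·v, so √(2b) = -0.7614/(-1.012) = 0.7523.
b = (√(2b))²/2 = 0.5660/2 = 0.2830.
(Check via u − w = 2F/√(2b): u − w = -66.4390, 2F/√(2b) = -66.4388.)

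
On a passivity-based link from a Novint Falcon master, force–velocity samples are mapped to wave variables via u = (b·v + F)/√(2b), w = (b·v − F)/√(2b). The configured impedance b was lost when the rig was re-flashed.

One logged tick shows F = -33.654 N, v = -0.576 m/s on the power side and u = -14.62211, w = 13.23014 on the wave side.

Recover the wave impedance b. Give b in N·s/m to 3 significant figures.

u + w = -1.39197;  u + w = √(2b)·v, so √(2b) = -1.39197/(-0.576) = 2.41661.
b = (√(2b))²/2 = 5.84003/2 = 2.92001.
(Check via u − w = 2F/√(2b): u − w = -27.85225, 2F/√(2b) = -27.85219.)

b = 2.92 N·s/m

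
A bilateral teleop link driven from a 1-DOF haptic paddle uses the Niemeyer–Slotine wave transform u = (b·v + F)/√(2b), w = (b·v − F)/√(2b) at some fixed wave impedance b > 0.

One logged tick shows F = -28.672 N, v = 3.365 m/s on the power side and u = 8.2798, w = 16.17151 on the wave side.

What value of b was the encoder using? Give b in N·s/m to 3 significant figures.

u + w = 24.45131;  u + w = √(2b)·v, so √(2b) = 24.45131/3.365 = 7.26636.
b = (√(2b))²/2 = 52.80002/2 = 26.40001.
(Check via u − w = 2F/√(2b): u − w = -7.89171, 2F/√(2b) = -7.89171.)

b = 26.4 N·s/m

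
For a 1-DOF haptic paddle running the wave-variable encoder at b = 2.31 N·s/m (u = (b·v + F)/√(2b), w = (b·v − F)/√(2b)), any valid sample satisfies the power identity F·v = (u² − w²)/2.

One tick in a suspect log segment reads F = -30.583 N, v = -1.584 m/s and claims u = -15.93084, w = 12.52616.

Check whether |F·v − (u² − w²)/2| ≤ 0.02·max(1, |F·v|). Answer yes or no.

F·v = (-30.583)×(-1.584) = 48.4435 W.
(u² − w²)/2 = (253.7917 − 156.9047)/2 = 48.4435 W.
|Δ| = 0.0000;  2% of max(1, |F·v|) = 0.9689.

yes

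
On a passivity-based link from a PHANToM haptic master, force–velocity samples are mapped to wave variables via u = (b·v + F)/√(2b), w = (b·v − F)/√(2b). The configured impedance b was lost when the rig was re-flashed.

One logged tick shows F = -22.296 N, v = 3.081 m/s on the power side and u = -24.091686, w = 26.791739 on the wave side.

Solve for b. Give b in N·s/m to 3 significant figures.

b = 0.384 N·s/m

u + w = 2.700053;  u + w = √(2b)·v, so √(2b) = 2.700053/3.081 = 0.876356.
b = (√(2b))²/2 = 0.768000/2 = 0.384000.
(Check via u − w = 2F/√(2b): u − w = -50.883425, 2F/√(2b) = -50.883428.)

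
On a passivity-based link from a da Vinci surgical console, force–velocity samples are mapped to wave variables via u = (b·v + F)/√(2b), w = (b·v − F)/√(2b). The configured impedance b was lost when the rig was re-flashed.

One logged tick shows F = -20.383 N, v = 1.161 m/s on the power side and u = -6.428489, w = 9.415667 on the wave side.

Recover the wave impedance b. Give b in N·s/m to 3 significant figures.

b = 3.31 N·s/m

u + w = 2.987178;  u + w = √(2b)·v, so √(2b) = 2.987178/1.161 = 2.572935.
b = (√(2b))²/2 = 6.619997/2 = 3.309998.
(Check via u − w = 2F/√(2b): u − w = -15.844156, 2F/√(2b) = -15.844160.)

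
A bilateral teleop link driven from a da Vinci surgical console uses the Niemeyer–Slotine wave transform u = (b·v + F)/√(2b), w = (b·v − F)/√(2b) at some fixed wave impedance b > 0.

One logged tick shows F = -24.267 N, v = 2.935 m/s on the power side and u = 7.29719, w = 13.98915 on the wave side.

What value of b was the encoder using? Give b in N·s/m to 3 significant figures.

u + w = 21.28634;  u + w = √(2b)·v, so √(2b) = 21.28634/2.935 = 7.25259.
b = (√(2b))²/2 = 52.60000/2 = 26.30000.
(Check via u − w = 2F/√(2b): u − w = -6.69196, 2F/√(2b) = -6.69196.)

b = 26.3 N·s/m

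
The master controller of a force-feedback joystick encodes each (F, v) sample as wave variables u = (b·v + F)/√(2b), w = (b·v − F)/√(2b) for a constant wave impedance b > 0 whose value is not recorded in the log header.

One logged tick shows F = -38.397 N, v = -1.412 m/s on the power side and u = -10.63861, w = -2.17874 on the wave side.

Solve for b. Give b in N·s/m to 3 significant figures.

b = 41.2 N·s/m

u + w = -12.8173;  u + w = √(2b)·v, so √(2b) = -12.8173/(-1.412) = 9.0774.
b = (√(2b))²/2 = 82.4000/2 = 41.2000.
(Check via u − w = 2F/√(2b): u − w = -8.4599, 2F/√(2b) = -8.4599.)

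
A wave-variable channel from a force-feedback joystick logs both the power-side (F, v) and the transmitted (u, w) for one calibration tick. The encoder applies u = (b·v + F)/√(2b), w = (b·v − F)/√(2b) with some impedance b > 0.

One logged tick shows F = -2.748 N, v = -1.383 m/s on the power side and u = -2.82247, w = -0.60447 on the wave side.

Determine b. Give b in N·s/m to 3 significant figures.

u + w = -3.42694;  u + w = √(2b)·v, so √(2b) = -3.42694/(-1.383) = 2.47790.
b = (√(2b))²/2 = 6.14000/2 = 3.07000.
(Check via u − w = 2F/√(2b): u − w = -2.21800, 2F/√(2b) = -2.21800.)

b = 3.07 N·s/m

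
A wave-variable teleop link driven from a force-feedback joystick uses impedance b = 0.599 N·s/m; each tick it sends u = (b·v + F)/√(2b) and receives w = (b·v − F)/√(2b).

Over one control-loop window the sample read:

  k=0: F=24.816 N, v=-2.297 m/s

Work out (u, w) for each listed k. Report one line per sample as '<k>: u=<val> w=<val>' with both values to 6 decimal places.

0: u=21.415637 w=-23.929777

k=0: b·v=0.599×(-2.297)=-1.375903; √(2b)=1.094532; u=(-1.375903+24.816)/1.094532=21.415637, w=(-1.375903−24.816)/1.094532=-23.929777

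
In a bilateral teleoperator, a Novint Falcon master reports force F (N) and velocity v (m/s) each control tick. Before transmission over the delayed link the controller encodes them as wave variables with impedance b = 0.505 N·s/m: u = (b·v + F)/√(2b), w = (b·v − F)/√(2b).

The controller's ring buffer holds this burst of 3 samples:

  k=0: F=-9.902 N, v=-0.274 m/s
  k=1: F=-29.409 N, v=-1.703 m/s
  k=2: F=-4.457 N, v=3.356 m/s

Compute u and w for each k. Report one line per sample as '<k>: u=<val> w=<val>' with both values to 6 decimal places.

0: u=-9.990542 w=9.715175
1: u=-30.118796 w=28.407302
2: u=-2.748512 w=6.121250

k=0: b·v=0.505×(-0.274)=-0.138370; √(2b)=1.004988; u=(-0.138370+(-9.902))/1.004988=-9.990542, w=(-0.138370−(-9.902))/1.004988=9.715175
k=1: b·v=0.505×(-1.703)=-0.860015; √(2b)=1.004988; u=(-0.860015+(-29.409))/1.004988=-30.118796, w=(-0.860015−(-29.409))/1.004988=28.407302
k=2: b·v=0.505×3.356=1.694780; √(2b)=1.004988; u=(1.694780+(-4.457))/1.004988=-2.748512, w=(1.694780−(-4.457))/1.004988=6.121250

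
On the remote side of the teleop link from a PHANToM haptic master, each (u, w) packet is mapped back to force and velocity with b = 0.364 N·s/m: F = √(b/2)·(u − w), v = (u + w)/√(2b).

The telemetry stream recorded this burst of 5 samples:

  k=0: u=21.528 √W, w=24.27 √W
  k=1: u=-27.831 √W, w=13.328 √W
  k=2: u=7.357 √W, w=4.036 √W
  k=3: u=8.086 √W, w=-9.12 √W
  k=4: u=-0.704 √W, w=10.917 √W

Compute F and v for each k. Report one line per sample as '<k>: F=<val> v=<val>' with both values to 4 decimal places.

k=0: u−w=-2.7420, u+w=45.7980; √(b/2)=0.4266, √(2b)=0.8532; F=0.4266×(-2.742)=-1.1698, v=45.7980/0.8532=53.6761
k=1: u−w=-41.1590, u+w=-14.5030; √(b/2)=0.4266, √(2b)=0.8532; F=0.4266×(-41.159)=-17.5590, v=-14.5030/0.8532=-16.9978
k=2: u−w=3.3210, u+w=11.3930; √(b/2)=0.4266, √(2b)=0.8532; F=0.4266×3.321=1.4168, v=11.3930/0.8532=13.3528
k=3: u−w=17.2060, u+w=-1.0340; √(b/2)=0.4266, √(2b)=0.8532; F=0.4266×17.206=7.3403, v=-1.0340/0.8532=-1.2119
k=4: u−w=-11.6210, u+w=10.2130; √(b/2)=0.4266, √(2b)=0.8532; F=0.4266×(-11.621)=-4.9577, v=10.2130/0.8532=11.9698

0: F=-1.1698 v=53.6761
1: F=-17.5590 v=-16.9978
2: F=1.4168 v=13.3528
3: F=7.3403 v=-1.2119
4: F=-4.9577 v=11.9698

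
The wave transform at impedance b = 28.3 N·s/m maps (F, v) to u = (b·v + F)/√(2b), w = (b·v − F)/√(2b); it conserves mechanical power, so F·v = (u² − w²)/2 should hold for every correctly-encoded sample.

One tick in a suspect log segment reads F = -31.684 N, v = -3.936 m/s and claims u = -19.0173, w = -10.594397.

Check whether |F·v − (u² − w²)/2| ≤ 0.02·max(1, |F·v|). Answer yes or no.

F·v = (-31.684)×(-3.936) = 124.708224 W.
(u² − w²)/2 = (361.657699 − 112.241248)/2 = 124.708226 W.
|Δ| = 0.000002;  2% of max(1, |F·v|) = 2.494164.

yes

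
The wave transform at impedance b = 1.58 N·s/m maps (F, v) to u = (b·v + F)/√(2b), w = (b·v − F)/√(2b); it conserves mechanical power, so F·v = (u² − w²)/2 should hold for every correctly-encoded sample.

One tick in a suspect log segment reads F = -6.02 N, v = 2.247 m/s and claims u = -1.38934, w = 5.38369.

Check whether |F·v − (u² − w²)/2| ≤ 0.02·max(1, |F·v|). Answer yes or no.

yes

F·v = (-6.02)×2.247 = -13.5269 W.
(u² − w²)/2 = (1.9303 − 28.9841)/2 = -13.5269 W.
|Δ| = 0.0000;  2% of max(1, |F·v|) = 0.2705.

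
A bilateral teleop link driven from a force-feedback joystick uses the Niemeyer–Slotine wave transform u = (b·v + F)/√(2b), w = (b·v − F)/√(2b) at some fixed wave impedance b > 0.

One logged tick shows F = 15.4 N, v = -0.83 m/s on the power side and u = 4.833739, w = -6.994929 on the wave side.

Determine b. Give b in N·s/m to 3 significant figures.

b = 3.39 N·s/m

u + w = -2.161190;  u + w = √(2b)·v, so √(2b) = -2.161190/(-0.83) = 2.603843.
b = (√(2b))²/2 = 6.780000/2 = 3.390000.
(Check via u − w = 2F/√(2b): u − w = 11.828668, 2F/√(2b) = 11.828668.)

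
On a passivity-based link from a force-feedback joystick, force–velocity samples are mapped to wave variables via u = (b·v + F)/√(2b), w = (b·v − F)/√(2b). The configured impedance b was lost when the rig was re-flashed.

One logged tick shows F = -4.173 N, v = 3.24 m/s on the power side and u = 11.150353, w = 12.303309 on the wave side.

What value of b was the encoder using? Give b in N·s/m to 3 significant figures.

u + w = 23.453662;  u + w = √(2b)·v, so √(2b) = 23.453662/3.24 = 7.238785.
b = (√(2b))²/2 = 52.400002/2 = 26.200001.
(Check via u − w = 2F/√(2b): u − w = -1.152956, 2F/√(2b) = -1.152956.)

b = 26.2 N·s/m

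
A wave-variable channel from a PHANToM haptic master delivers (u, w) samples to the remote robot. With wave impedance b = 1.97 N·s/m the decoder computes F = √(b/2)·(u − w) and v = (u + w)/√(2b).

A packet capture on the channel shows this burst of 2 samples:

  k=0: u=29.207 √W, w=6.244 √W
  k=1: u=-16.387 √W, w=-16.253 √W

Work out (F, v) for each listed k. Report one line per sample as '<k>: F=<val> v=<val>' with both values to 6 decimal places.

k=0: u−w=22.963000, u+w=35.451000; √(b/2)=0.992472, √(2b)=1.984943; F=0.992472×22.963=22.790127, v=35.451000/1.984943=17.859956
k=1: u−w=-0.134000, u+w=-32.640000; √(b/2)=0.992472, √(2b)=1.984943; F=0.992472×(-0.134)=-0.132991, v=-32.640000/1.984943=-16.443794

0: F=22.790127 v=17.859956
1: F=-0.132991 v=-16.443794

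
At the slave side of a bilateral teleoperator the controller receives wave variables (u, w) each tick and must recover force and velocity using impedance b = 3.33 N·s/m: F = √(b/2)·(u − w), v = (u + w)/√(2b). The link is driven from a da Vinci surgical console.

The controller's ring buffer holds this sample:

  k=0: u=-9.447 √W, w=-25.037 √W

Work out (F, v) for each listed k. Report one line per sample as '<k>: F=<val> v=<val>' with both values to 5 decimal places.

0: F=20.11654 v=-13.36228

k=0: u−w=15.59000, u+w=-34.48400; √(b/2)=1.29035, √(2b)=2.58070; F=1.29035×15.59=20.11654, v=-34.48400/2.58070=-13.36228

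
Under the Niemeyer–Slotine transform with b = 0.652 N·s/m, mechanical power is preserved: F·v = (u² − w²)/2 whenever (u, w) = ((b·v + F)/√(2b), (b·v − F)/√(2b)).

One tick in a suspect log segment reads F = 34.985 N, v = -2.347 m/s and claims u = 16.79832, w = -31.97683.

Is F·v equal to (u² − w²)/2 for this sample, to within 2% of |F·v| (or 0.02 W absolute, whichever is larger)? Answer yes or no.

F·v = 34.985×(-2.347) = -82.10979 W.
(u² − w²)/2 = (282.18355 − 1022.51766)/2 = -370.16705 W.
|Δ| = 288.05726;  2% of max(1, |F·v|) = 1.64220.

no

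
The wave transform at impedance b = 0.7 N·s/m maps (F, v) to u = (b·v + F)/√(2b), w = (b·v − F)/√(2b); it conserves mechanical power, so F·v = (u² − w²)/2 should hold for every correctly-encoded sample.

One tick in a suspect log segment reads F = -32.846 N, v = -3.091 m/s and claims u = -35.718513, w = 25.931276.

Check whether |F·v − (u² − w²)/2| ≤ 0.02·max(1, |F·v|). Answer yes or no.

F·v = (-32.846)×(-3.091) = 101.526986 W.
(u² − w²)/2 = (1275.812171 − 672.431075)/2 = 301.690548 W.
|Δ| = 200.163562;  2% of max(1, |F·v|) = 2.030540.

no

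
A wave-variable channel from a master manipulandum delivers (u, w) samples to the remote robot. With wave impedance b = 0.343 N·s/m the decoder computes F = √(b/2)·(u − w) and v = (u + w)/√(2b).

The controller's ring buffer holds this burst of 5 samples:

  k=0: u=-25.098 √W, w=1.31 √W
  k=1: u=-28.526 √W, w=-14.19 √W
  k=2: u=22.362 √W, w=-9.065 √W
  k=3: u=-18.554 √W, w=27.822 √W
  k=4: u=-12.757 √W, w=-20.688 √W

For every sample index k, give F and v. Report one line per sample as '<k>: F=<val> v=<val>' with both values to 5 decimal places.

k=0: u−w=-26.40800, u+w=-23.78800; √(b/2)=0.41413, √(2b)=0.82825; F=0.41413×(-26.408)=-10.93623, v=-23.78800/0.82825=-28.72076
k=1: u−w=-14.33600, u+w=-42.71600; √(b/2)=0.41413, √(2b)=0.82825; F=0.41413×(-14.336)=-5.93690, v=-42.71600/0.82825=-51.57373
k=2: u−w=31.42700, u+w=13.29700; √(b/2)=0.41413, √(2b)=0.82825; F=0.41413×31.427=13.01472, v=13.29700/0.82825=16.05431
k=3: u−w=-46.37600, u+w=9.26800; √(b/2)=0.41413, √(2b)=0.82825; F=0.41413×(-46.376)=-19.20549, v=9.26800/0.82825=11.18984
k=4: u−w=7.93100, u+w=-33.44500; √(b/2)=0.41413, √(2b)=0.82825; F=0.41413×7.931=3.28443, v=-33.44500/0.82825=-40.38026

0: F=-10.93623 v=-28.72076
1: F=-5.93690 v=-51.57373
2: F=13.01472 v=16.05431
3: F=-19.20549 v=11.18984
4: F=3.28443 v=-40.38026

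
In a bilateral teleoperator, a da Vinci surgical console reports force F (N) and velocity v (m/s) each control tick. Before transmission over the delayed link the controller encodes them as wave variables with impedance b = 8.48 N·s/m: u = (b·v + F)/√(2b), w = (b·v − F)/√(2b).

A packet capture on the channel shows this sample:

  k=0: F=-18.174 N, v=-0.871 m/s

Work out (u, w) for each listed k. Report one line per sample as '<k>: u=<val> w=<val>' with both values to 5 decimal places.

0: u=-6.20654 w=2.61954

k=0: b·v=8.48×(-0.871)=-7.38608; √(2b)=4.11825; u=(-7.38608+(-18.174))/4.11825=-6.20654, w=(-7.38608−(-18.174))/4.11825=2.61954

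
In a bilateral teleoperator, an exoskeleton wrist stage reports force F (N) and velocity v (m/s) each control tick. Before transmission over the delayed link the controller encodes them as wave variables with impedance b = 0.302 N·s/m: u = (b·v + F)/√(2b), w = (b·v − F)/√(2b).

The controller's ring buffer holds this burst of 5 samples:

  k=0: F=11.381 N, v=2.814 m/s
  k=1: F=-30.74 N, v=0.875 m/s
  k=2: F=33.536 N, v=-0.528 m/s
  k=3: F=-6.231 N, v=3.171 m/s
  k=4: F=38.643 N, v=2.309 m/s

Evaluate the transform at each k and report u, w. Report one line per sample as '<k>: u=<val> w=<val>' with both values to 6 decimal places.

k=0: b·v=0.302×2.814=0.849828; √(2b)=0.777174; u=(0.849828+11.381)/0.777174=15.737560, w=(0.849828−11.381)/0.777174=-13.550591
k=1: b·v=0.302×0.875=0.264250; √(2b)=0.777174; u=(0.264250+(-30.74))/0.777174=-39.213529, w=(0.264250−(-30.74))/0.777174=39.893557
k=2: b·v=0.302×(-0.528)=-0.159456; √(2b)=0.777174; u=(-0.159456+33.536)/0.777174=42.946017, w=(-0.159456−33.536)/0.777174=-43.356365
k=3: b·v=0.302×3.171=0.957642; √(2b)=0.777174; u=(0.957642+(-6.231))/0.777174=-6.785296, w=(0.957642−(-6.231))/0.777174=9.249716
k=4: b·v=0.302×2.309=0.697318; √(2b)=0.777174; u=(0.697318+38.643)/0.777174=50.619680, w=(0.697318−38.643)/0.777174=-48.825185

0: u=15.737560 w=-13.550591
1: u=-39.213529 w=39.893557
2: u=42.946017 w=-43.356365
3: u=-6.785296 w=9.249716
4: u=50.619680 w=-48.825185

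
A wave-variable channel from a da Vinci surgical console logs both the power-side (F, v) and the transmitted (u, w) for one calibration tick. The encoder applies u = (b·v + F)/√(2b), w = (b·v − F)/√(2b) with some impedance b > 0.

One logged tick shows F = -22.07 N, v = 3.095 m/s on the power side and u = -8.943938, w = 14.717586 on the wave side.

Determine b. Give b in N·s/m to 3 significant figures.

b = 1.74 N·s/m

u + w = 5.773648;  u + w = √(2b)·v, so √(2b) = 5.773648/3.095 = 1.865476.
b = (√(2b))²/2 = 3.480000/2 = 1.740000.
(Check via u − w = 2F/√(2b): u − w = -23.661524, 2F/√(2b) = -23.661522.)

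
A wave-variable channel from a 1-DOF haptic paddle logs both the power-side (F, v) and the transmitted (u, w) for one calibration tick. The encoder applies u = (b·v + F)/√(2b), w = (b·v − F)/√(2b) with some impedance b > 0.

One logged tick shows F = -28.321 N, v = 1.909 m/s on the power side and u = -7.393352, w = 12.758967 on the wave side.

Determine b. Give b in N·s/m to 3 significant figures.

b = 3.95 N·s/m

u + w = 5.365615;  u + w = √(2b)·v, so √(2b) = 5.365615/1.909 = 2.810694.
b = (√(2b))²/2 = 7.900001/2 = 3.950001.
(Check via u − w = 2F/√(2b): u − w = -20.152319, 2F/√(2b) = -20.152318.)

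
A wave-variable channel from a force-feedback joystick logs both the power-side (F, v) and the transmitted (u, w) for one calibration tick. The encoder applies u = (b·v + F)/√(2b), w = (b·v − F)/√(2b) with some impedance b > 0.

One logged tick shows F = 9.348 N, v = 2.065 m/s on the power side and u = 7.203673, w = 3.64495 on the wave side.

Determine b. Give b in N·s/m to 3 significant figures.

u + w = 10.848623;  u + w = √(2b)·v, so √(2b) = 10.848623/2.065 = 5.253570.
b = (√(2b))²/2 = 27.600003/2 = 13.800001.
(Check via u − w = 2F/√(2b): u − w = 3.558723, 2F/√(2b) = 3.558723.)

b = 13.8 N·s/m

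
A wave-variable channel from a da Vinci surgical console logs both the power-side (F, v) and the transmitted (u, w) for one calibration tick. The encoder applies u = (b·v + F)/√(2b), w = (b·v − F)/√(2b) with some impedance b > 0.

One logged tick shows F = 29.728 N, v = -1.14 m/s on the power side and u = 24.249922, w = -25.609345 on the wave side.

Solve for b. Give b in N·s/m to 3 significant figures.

b = 0.711 N·s/m

u + w = -1.359423;  u + w = √(2b)·v, so √(2b) = -1.359423/(-1.14) = 1.192476.
b = (√(2b))²/2 = 1.422000/2 = 0.711000.
(Check via u − w = 2F/√(2b): u − w = 49.859267, 2F/√(2b) = 49.859271.)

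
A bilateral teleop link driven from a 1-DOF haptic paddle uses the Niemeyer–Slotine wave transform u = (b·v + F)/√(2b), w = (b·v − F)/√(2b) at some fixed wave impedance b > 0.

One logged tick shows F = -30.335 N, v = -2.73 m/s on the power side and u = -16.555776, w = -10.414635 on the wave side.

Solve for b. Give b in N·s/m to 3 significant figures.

u + w = -26.970411;  u + w = √(2b)·v, so √(2b) = -26.970411/(-2.73) = 9.879271.
b = (√(2b))²/2 = 97.600004/2 = 48.800002.
(Check via u − w = 2F/√(2b): u − w = -6.141141, 2F/√(2b) = -6.141141.)

b = 48.8 N·s/m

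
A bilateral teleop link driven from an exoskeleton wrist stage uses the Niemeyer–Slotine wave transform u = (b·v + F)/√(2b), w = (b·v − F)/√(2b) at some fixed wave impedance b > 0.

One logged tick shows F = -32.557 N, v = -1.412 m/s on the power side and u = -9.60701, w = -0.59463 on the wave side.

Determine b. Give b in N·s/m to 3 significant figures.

b = 26.1 N·s/m

u + w = -10.2016;  u + w = √(2b)·v, so √(2b) = -10.2016/(-1.412) = 7.2250.
b = (√(2b))²/2 = 52.2000/2 = 26.1000.
(Check via u − w = 2F/√(2b): u − w = -9.0124, 2F/√(2b) = -9.0124.)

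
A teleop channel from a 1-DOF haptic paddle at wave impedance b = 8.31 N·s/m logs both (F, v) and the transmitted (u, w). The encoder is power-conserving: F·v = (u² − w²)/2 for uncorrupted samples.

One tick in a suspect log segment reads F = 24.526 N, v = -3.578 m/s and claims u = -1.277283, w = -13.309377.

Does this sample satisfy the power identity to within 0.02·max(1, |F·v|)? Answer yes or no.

yes

F·v = 24.526×(-3.578) = -87.754028 W.
(u² − w²)/2 = (1.631452 − 177.139516)/2 = -87.754032 W.
|Δ| = 0.000004;  2% of max(1, |F·v|) = 1.755081.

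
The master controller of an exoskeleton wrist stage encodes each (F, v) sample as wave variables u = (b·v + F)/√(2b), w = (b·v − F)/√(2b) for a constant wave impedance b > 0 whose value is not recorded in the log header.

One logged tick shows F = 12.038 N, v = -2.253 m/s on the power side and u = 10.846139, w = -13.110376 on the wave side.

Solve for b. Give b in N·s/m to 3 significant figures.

u + w = -2.264237;  u + w = √(2b)·v, so √(2b) = -2.264237/(-2.253) = 1.004988.
b = (√(2b))²/2 = 1.010000/2 = 0.505000.
(Check via u − w = 2F/√(2b): u − w = 23.956515, 2F/√(2b) = 23.956515.)

b = 0.505 N·s/m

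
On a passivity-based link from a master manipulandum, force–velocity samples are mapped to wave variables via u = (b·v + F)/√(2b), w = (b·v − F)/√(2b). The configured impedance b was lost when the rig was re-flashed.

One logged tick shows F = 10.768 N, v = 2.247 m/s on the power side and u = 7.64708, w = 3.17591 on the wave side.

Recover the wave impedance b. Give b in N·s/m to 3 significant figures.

b = 11.6 N·s/m

u + w = 10.82299;  u + w = √(2b)·v, so √(2b) = 10.82299/2.247 = 4.81664.
b = (√(2b))²/2 = 23.20002/2 = 11.60001.
(Check via u − w = 2F/√(2b): u − w = 4.47117, 2F/√(2b) = 4.47117.)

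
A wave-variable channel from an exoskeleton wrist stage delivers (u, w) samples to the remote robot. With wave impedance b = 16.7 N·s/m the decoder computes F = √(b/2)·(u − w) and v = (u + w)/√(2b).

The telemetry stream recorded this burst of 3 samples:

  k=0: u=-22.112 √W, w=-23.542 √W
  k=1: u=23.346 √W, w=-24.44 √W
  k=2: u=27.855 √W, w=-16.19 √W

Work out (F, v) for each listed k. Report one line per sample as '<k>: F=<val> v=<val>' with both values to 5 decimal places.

0: F=4.13218 v=-7.89961
1: F=138.08418 v=-0.18930
2: F=127.27405 v=2.01842

k=0: u−w=1.43000, u+w=-45.65400; √(b/2)=2.88964, √(2b)=5.77927; F=2.88964×1.43=4.13218, v=-45.65400/5.77927=-7.89961
k=1: u−w=47.78600, u+w=-1.09400; √(b/2)=2.88964, √(2b)=5.77927; F=2.88964×47.786=138.08418, v=-1.09400/5.77927=-0.18930
k=2: u−w=44.04500, u+w=11.66500; √(b/2)=2.88964, √(2b)=5.77927; F=2.88964×44.045=127.27405, v=11.66500/5.77927=2.01842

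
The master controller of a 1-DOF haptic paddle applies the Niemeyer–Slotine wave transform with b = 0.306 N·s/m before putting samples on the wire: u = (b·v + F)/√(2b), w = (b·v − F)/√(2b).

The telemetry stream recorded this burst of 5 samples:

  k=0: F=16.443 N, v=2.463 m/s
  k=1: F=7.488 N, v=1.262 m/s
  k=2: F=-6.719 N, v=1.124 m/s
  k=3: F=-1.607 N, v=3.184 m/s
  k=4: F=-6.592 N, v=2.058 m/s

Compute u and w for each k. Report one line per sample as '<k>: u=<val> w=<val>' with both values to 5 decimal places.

0: u=21.98208 w=-20.05527
1: u=10.06536 w=-9.07809
2: u=-8.14907 w=9.02838
3: u=-0.80876 w=3.29962
4: u=-7.62140 w=9.23138

k=0: b·v=0.306×2.463=0.75368; √(2b)=0.78230; u=(0.75368+16.443)/0.78230=21.98208, w=(0.75368−16.443)/0.78230=-20.05527
k=1: b·v=0.306×1.262=0.38617; √(2b)=0.78230; u=(0.38617+7.488)/0.78230=10.06536, w=(0.38617−7.488)/0.78230=-9.07809
k=2: b·v=0.306×1.124=0.34394; √(2b)=0.78230; u=(0.34394+(-6.719))/0.78230=-8.14907, w=(0.34394−(-6.719))/0.78230=9.02838
k=3: b·v=0.306×3.184=0.97430; √(2b)=0.78230; u=(0.97430+(-1.607))/0.78230=-0.80876, w=(0.97430−(-1.607))/0.78230=3.29962
k=4: b·v=0.306×2.058=0.62975; √(2b)=0.78230; u=(0.62975+(-6.592))/0.78230=-7.62140, w=(0.62975−(-6.592))/0.78230=9.23138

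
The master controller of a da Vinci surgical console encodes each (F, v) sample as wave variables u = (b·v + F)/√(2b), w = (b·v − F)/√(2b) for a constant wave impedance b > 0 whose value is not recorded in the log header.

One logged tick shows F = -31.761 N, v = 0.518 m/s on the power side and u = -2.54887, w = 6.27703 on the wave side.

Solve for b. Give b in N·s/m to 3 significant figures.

b = 25.9 N·s/m

u + w = 3.7282;  u + w = √(2b)·v, so √(2b) = 3.7282/0.518 = 7.1972.
b = (√(2b))²/2 = 51.8000/2 = 25.9000.
(Check via u − w = 2F/√(2b): u − w = -8.8259, 2F/√(2b) = -8.8259.)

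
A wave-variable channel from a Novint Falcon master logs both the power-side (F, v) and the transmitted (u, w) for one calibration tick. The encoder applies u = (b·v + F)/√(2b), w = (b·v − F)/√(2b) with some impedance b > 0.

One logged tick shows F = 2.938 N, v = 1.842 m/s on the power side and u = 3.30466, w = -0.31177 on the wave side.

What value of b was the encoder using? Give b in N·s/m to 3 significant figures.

b = 1.32 N·s/m

u + w = 2.9929;  u + w = √(2b)·v, so √(2b) = 2.9929/1.842 = 1.6248.
b = (√(2b))²/2 = 2.6400/2 = 1.3200.
(Check via u − w = 2F/√(2b): u − w = 3.6164, 2F/√(2b) = 3.6164.)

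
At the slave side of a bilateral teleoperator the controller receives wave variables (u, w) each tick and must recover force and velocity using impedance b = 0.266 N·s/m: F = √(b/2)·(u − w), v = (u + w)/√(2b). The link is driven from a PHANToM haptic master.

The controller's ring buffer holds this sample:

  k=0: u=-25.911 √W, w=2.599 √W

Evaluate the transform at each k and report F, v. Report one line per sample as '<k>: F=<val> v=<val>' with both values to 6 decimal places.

0: F=-10.397359 v=-31.961247

k=0: u−w=-28.510000, u+w=-23.312000; √(b/2)=0.364692, √(2b)=0.729383; F=0.364692×(-28.51)=-10.397359, v=-23.312000/0.729383=-31.961247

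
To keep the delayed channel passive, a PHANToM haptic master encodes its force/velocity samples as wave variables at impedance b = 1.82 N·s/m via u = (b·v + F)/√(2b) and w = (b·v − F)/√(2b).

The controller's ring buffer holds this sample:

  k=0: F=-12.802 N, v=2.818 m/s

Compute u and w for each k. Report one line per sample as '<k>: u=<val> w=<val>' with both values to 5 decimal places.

0: u=-4.02187 w=9.39827

k=0: b·v=1.82×2.818=5.12876; √(2b)=1.90788; u=(5.12876+(-12.802))/1.90788=-4.02187, w=(5.12876−(-12.802))/1.90788=9.39827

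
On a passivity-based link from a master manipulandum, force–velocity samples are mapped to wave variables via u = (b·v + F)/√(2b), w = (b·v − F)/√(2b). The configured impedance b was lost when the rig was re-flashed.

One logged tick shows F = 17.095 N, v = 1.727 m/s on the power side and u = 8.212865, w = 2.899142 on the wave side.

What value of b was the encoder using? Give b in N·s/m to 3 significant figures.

u + w = 11.112007;  u + w = √(2b)·v, so √(2b) = 11.112007/1.727 = 6.434283.
b = (√(2b))²/2 = 41.400000/2 = 20.700000.
(Check via u − w = 2F/√(2b): u − w = 5.313723, 2F/√(2b) = 5.313723.)

b = 20.7 N·s/m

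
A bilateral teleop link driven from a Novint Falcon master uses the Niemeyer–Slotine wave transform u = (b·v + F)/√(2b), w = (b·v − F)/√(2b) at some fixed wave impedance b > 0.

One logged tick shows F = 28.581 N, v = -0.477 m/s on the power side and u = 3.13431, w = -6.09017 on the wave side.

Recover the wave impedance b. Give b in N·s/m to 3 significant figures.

b = 19.2 N·s/m

u + w = -2.95586;  u + w = √(2b)·v, so √(2b) = -2.95586/(-0.477) = 6.19677.
b = (√(2b))²/2 = 38.39998/2 = 19.19999.
(Check via u − w = 2F/√(2b): u − w = 9.22448, 2F/√(2b) = 9.22448.)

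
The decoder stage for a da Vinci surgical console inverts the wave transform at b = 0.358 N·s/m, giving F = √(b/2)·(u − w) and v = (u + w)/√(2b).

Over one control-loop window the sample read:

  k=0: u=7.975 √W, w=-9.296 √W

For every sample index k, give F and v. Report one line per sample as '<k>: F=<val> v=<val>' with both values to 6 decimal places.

k=0: u−w=17.271000, u+w=-1.321000; √(b/2)=0.423084, √(2b)=0.846168; F=0.423084×17.271=7.307082, v=-1.321000/0.846168=-1.561156

0: F=7.307082 v=-1.561156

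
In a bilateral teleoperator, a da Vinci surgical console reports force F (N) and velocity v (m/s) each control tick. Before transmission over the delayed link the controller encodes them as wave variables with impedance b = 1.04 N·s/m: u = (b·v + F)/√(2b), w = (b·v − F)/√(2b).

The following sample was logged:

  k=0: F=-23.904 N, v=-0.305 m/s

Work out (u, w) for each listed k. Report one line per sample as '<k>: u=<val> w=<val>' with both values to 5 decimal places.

0: u=-16.79438 w=16.35450

k=0: b·v=1.04×(-0.305)=-0.31720; √(2b)=1.44222; u=(-0.31720+(-23.904))/1.44222=-16.79438, w=(-0.31720−(-23.904))/1.44222=16.35450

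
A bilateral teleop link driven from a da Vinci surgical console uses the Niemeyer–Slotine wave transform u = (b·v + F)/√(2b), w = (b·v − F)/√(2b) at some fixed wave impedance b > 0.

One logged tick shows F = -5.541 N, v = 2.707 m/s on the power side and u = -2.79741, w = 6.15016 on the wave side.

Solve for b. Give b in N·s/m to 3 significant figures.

u + w = 3.35275;  u + w = √(2b)·v, so √(2b) = 3.35275/2.707 = 1.23855.
b = (√(2b))²/2 = 1.53400/2 = 0.76700.
(Check via u − w = 2F/√(2b): u − w = -8.94757, 2F/√(2b) = -8.94757.)

b = 0.767 N·s/m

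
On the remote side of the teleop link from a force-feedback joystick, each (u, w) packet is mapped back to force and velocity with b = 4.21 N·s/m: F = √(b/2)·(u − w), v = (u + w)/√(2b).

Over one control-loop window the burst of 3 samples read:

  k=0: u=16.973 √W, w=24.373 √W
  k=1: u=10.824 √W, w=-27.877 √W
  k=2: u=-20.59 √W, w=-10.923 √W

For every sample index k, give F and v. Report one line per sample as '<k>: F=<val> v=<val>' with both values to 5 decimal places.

0: F=-10.73638 v=14.24877
1: F=56.14980 v=-5.87685
2: F=-14.02548 v=-10.86010

k=0: u−w=-7.40000, u+w=41.34600; √(b/2)=1.45086, √(2b)=2.90172; F=1.45086×(-7.4)=-10.73638, v=41.34600/2.90172=14.24877
k=1: u−w=38.70100, u+w=-17.05300; √(b/2)=1.45086, √(2b)=2.90172; F=1.45086×38.701=56.14980, v=-17.05300/2.90172=-5.87685
k=2: u−w=-9.66700, u+w=-31.51300; √(b/2)=1.45086, √(2b)=2.90172; F=1.45086×(-9.667)=-14.02548, v=-31.51300/2.90172=-10.86010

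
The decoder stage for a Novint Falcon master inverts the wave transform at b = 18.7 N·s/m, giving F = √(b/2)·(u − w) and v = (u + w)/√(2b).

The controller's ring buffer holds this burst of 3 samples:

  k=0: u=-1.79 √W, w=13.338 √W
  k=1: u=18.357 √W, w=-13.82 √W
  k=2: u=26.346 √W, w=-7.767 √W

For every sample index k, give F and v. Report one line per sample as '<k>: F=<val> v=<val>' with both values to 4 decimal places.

0: F=-46.2581 v=1.8883
1: F=98.3901 v=0.7419
2: F=104.3099 v=3.0380

k=0: u−w=-15.1280, u+w=11.5480; √(b/2)=3.0578, √(2b)=6.1156; F=3.0578×(-15.128)=-46.2581, v=11.5480/6.1156=1.8883
k=1: u−w=32.1770, u+w=4.5370; √(b/2)=3.0578, √(2b)=6.1156; F=3.0578×32.177=98.3901, v=4.5370/6.1156=0.7419
k=2: u−w=34.1130, u+w=18.5790; √(b/2)=3.0578, √(2b)=6.1156; F=3.0578×34.113=104.3099, v=18.5790/6.1156=3.0380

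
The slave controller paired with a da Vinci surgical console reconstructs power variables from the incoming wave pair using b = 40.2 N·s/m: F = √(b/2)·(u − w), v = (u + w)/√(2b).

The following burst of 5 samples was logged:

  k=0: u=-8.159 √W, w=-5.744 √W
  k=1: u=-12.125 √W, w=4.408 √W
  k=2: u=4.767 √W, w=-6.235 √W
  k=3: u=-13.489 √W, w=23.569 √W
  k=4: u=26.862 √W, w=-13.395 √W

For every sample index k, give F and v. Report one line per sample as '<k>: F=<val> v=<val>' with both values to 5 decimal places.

0: F=-10.82718 v=-1.55053
1: F=-74.12244 v=-0.86064
2: F=49.32529 v=-0.16372
3: F=-166.14222 v=1.12417
4: F=180.48430 v=1.50191

k=0: u−w=-2.41500, u+w=-13.90300; √(b/2)=4.48330, √(2b)=8.96660; F=4.48330×(-2.415)=-10.82718, v=-13.90300/8.96660=-1.55053
k=1: u−w=-16.53300, u+w=-7.71700; √(b/2)=4.48330, √(2b)=8.96660; F=4.48330×(-16.533)=-74.12244, v=-7.71700/8.96660=-0.86064
k=2: u−w=11.00200, u+w=-1.46800; √(b/2)=4.48330, √(2b)=8.96660; F=4.48330×11.002=49.32529, v=-1.46800/8.96660=-0.16372
k=3: u−w=-37.05800, u+w=10.08000; √(b/2)=4.48330, √(2b)=8.96660; F=4.48330×(-37.058)=-166.14222, v=10.08000/8.96660=1.12417
k=4: u−w=40.25700, u+w=13.46700; √(b/2)=4.48330, √(2b)=8.96660; F=4.48330×40.257=180.48430, v=13.46700/8.96660=1.50191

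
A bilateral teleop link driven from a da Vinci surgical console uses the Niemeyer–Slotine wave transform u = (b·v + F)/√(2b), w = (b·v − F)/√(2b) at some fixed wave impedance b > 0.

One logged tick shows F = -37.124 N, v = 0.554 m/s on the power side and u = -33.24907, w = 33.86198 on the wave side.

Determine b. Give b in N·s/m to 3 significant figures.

u + w = 0.61291;  u + w = √(2b)·v, so √(2b) = 0.61291/0.554 = 1.10634.
b = (√(2b))²/2 = 1.22398/2 = 0.61199.
(Check via u − w = 2F/√(2b): u − w = -67.11105, 2F/√(2b) = -67.11163.)

b = 0.612 N·s/m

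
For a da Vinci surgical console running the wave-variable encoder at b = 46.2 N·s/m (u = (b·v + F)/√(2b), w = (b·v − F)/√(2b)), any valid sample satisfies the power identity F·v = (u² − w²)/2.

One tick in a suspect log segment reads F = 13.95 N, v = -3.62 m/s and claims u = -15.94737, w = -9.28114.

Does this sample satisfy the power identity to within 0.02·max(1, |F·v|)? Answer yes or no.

no

F·v = 13.95×(-3.62) = -50.4990 W.
(u² − w²)/2 = (254.3186 − 86.1396)/2 = 84.0895 W.
|Δ| = 134.5885;  2% of max(1, |F·v|) = 1.0100.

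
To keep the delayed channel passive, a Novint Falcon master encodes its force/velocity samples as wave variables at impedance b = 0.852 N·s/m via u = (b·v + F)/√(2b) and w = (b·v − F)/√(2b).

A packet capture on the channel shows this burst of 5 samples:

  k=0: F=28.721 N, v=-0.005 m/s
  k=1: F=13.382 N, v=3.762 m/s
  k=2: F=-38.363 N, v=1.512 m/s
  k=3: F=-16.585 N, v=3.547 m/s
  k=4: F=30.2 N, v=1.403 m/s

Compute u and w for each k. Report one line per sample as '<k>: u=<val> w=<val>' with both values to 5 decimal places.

k=0: b·v=0.852×(-0.005)=-0.00426; √(2b)=1.30537; u=(-0.00426+28.721)/1.30537=21.99887, w=(-0.00426−28.721)/1.30537=-22.00540
k=1: b·v=0.852×3.762=3.20522; √(2b)=1.30537; u=(3.20522+13.382)/1.30537=12.70688, w=(3.20522−13.382)/1.30537=-7.79606
k=2: b·v=0.852×1.512=1.28822; √(2b)=1.30537; u=(1.28822+(-38.363))/1.30537=-28.40166, w=(1.28822−(-38.363))/1.30537=30.37539
k=3: b·v=0.852×3.547=3.02204; √(2b)=1.30537; u=(3.02204+(-16.585))/1.30537=-10.39010, w=(3.02204−(-16.585))/1.30537=15.02026
k=4: b·v=0.852×1.403=1.19536; √(2b)=1.30537; u=(1.19536+30.2)/1.30537=24.05086, w=(1.19536−30.2)/1.30537=-22.21942

0: u=21.99887 w=-22.00540
1: u=12.70688 w=-7.79606
2: u=-28.40166 w=30.37539
3: u=-10.39010 w=15.02026
4: u=24.05086 w=-22.21942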